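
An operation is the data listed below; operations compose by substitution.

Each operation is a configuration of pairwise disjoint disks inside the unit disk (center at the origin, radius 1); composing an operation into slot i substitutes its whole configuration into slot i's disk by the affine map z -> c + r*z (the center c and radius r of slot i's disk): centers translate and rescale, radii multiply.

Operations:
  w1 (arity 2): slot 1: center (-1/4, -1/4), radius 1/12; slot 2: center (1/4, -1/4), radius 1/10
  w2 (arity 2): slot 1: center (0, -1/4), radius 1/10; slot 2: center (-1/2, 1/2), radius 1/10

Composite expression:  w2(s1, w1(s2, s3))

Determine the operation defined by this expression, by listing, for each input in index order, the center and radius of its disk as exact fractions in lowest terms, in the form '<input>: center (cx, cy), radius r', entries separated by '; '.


Nesting under w2 composes maps z -> c + r*z down each s-path.
tracing s1 down its 1-map path: center (0, -1/4), radius 1/10
tracing s2 down its 2-map path: center (-21/40, 19/40), radius 1/120
tracing s3 down its 2-map path: center (-19/40, 19/40), radius 1/100

s1: center (0, -1/4), radius 1/10; s2: center (-21/40, 19/40), radius 1/120; s3: center (-19/40, 19/40), radius 1/100


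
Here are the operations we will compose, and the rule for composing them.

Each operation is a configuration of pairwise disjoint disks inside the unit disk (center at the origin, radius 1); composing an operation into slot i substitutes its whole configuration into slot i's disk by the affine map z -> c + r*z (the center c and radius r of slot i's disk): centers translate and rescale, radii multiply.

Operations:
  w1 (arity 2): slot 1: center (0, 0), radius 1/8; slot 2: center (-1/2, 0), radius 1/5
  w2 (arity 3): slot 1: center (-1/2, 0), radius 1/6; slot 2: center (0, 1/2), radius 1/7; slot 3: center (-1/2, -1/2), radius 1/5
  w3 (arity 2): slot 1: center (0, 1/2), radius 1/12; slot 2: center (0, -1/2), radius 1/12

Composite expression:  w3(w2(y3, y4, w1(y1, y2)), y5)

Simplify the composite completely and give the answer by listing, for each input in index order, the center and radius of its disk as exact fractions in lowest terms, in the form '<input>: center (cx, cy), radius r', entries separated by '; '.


Below w3, radii multiply path by path; the y-disk centers shift.
y3: after 2 affine steps, its disk has center (-1/24, 1/2), radius 1/72
y4: after 2 affine steps, its disk has center (0, 13/24), radius 1/84
y1: after 3 affine steps, its disk has center (-1/24, 11/24), radius 1/480
y2: after 3 affine steps, its disk has center (-1/20, 11/24), radius 1/300
y5: after 1 affine step, its disk has center (0, -1/2), radius 1/12

y1: center (-1/24, 11/24), radius 1/480; y2: center (-1/20, 11/24), radius 1/300; y3: center (-1/24, 1/2), radius 1/72; y4: center (0, 13/24), radius 1/84; y5: center (0, -1/2), radius 1/12


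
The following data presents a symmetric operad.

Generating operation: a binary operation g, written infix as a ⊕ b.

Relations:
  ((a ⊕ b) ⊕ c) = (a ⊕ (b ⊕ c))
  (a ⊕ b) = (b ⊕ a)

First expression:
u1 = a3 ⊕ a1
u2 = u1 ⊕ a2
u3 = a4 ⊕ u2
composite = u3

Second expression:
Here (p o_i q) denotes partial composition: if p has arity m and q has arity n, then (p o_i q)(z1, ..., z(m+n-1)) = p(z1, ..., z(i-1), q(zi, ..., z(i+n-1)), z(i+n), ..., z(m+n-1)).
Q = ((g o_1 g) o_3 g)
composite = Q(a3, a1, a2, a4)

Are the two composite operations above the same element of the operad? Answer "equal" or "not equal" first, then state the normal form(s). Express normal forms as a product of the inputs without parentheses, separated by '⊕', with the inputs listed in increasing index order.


equal; both compose to a1 ⊕ a2 ⊕ a3 ⊕ a4

Reducing the first expression gives a1 ⊕ a2 ⊕ a3 ⊕ a4
Reducing the second expression gives a1 ⊕ a2 ⊕ a3 ⊕ a4
Identical normal forms: equal.


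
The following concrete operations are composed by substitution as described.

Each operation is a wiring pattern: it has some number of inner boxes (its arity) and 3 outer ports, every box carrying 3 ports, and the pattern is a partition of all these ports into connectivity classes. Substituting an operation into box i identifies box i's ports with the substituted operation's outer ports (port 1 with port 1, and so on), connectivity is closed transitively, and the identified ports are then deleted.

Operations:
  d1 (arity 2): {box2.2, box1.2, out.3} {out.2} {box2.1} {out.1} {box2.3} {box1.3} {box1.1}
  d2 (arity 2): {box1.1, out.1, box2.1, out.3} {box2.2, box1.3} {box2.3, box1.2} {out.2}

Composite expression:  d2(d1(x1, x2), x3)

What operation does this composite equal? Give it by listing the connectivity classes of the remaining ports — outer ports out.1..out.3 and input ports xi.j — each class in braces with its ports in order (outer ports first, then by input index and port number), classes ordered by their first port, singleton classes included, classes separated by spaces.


{out.1, out.3, x3.1} {out.2} {x1.1} {x1.2, x2.2, x3.2} {x1.3} {x2.1} {x2.3} {x3.3}

After gluing at d2, chains via deleted ports link the x-ports.
through d1, on inputs (x1, x2): {out.1} {out.2} {out.3, x1.2, x2.2} {x1.1} {x1.3} {x2.1} {x2.3} (out.j = stage outer ports)
through d2, on inputs (x1, x2, x3): {out.1, out.3, x3.1} {out.2} {x1.1} {x1.2, x2.2, x3.2} {x1.3} {x2.1} {x2.3} {x3.3} (out.j = stage outer ports)


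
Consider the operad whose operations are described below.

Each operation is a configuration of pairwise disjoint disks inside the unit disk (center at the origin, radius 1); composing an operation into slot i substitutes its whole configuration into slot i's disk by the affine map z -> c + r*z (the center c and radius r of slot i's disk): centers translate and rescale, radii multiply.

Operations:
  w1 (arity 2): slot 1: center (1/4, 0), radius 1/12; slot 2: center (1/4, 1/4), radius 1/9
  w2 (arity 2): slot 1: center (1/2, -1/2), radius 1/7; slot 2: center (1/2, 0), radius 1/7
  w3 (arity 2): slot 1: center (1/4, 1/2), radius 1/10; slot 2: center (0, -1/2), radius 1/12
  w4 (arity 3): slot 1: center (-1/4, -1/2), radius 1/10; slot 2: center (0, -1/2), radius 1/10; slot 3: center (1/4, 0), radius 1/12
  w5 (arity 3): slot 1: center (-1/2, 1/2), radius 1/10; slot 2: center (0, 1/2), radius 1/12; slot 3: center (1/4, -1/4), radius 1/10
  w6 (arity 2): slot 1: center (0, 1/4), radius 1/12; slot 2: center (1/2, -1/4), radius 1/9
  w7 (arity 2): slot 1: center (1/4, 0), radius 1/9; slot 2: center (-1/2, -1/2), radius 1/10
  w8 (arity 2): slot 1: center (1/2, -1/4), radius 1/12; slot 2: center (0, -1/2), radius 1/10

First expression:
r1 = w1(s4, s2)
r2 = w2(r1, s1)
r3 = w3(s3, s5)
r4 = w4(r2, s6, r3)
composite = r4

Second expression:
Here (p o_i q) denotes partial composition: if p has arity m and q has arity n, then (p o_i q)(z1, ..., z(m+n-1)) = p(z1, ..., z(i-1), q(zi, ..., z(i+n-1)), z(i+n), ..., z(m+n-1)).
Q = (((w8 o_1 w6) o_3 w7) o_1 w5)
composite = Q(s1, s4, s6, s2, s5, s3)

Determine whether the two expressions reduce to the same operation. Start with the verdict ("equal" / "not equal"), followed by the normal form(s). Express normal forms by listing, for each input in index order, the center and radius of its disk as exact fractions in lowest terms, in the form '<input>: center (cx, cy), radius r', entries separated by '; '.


not equal — first s1: center (-1/5, -1/2), radius 1/70; s2: center (-11/56, -153/280), radius 1/630; s3: center (13/48, 1/24), radius 1/120; s4: center (-11/56, -11/20), radius 1/840; s5: center (1/4, -1/24), radius 1/144; s6: center (0, -1/2), radius 1/10, second s1: center (143/288, -65/288), radius 1/1440; s2: center (13/24, -13/48), radius 1/108; s3: center (-1/20, -11/20), radius 1/100; s4: center (1/2, -65/288), radius 1/1728; s5: center (1/40, -1/2), radius 1/90; s6: center (289/576, -133/576), radius 1/1440


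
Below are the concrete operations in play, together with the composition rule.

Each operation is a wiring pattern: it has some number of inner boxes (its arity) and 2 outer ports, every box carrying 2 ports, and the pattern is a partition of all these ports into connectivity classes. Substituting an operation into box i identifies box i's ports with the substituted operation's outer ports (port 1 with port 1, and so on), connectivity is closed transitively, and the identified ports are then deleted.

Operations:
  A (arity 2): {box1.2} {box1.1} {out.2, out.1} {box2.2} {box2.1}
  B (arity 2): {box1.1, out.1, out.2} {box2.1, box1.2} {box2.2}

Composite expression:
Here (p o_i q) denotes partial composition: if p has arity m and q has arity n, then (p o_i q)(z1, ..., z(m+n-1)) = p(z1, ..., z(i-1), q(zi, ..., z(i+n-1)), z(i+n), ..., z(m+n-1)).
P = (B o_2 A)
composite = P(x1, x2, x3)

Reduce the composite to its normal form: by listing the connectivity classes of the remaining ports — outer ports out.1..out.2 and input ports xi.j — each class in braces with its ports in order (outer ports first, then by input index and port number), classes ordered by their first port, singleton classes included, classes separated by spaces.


{out.1, out.2, x1.1} {x1.2} {x2.1} {x2.2} {x3.1} {x3.2}


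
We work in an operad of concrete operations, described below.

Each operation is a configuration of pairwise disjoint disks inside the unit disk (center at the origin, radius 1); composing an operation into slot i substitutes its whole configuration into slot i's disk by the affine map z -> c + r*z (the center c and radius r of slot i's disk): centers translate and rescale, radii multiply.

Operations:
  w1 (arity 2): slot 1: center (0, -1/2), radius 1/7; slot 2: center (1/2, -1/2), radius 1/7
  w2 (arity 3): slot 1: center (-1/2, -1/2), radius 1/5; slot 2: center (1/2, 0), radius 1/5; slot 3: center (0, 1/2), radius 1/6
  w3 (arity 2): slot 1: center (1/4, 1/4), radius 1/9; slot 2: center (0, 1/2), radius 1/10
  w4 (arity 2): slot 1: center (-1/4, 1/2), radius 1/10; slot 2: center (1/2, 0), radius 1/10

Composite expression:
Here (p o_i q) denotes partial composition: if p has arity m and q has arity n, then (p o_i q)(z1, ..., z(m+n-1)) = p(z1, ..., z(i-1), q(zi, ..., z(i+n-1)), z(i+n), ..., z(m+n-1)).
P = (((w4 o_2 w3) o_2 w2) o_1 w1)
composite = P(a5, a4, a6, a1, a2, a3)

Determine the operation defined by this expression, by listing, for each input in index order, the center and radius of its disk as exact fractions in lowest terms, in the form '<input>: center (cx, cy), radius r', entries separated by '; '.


a1: center (191/360, 1/40), radius 1/450; a2: center (21/40, 11/360), radius 1/540; a3: center (1/2, 1/20), radius 1/100; a4: center (-1/5, 9/20), radius 1/70; a5: center (-1/4, 9/20), radius 1/70; a6: center (187/360, 7/360), radius 1/450

Follow each a-input down from w4: c' goes to c + r*c', radius to r*r'.
input a5: composing its 2 substitution steps yields center (-1/4, 9/20), radius 1/70
input a4: composing its 2 substitution steps yields center (-1/5, 9/20), radius 1/70
input a6: composing its 3 substitution steps yields center (187/360, 7/360), radius 1/450
input a1: composing its 3 substitution steps yields center (191/360, 1/40), radius 1/450
input a2: composing its 3 substitution steps yields center (21/40, 11/360), radius 1/540
input a3: composing its 2 substitution steps yields center (1/2, 1/20), radius 1/100


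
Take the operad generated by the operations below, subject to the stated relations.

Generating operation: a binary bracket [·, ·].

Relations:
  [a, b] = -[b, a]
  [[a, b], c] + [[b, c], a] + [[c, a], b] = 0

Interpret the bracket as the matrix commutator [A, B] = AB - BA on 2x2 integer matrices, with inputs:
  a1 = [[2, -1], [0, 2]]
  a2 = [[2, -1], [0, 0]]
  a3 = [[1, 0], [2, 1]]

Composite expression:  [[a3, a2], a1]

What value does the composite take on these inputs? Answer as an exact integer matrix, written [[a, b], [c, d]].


[a3, a2] = [[2, 0], [4, -2]]
[[a3, a2], a1] = [[4, -4], [0, -4]]

[[4, -4], [0, -4]]


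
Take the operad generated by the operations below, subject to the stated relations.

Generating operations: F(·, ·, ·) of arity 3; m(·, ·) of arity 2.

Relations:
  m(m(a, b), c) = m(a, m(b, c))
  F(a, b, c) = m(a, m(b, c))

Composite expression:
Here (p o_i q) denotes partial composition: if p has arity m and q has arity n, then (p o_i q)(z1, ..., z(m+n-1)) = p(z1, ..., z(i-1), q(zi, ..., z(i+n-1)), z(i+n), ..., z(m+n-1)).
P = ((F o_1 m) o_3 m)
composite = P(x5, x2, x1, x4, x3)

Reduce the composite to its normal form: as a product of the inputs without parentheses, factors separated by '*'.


x5 * x2 * x1 * x4 * x3

Associativity of F dissolves the nesting; only the x-input order survives.
m(x5, x2) flattens to x5 * x2
m(x1, x4) flattens to x1 * x4
F(m(x5, x2), m(x1, x4), x3) flattens to x5 * x2 * x1 * x4 * x3


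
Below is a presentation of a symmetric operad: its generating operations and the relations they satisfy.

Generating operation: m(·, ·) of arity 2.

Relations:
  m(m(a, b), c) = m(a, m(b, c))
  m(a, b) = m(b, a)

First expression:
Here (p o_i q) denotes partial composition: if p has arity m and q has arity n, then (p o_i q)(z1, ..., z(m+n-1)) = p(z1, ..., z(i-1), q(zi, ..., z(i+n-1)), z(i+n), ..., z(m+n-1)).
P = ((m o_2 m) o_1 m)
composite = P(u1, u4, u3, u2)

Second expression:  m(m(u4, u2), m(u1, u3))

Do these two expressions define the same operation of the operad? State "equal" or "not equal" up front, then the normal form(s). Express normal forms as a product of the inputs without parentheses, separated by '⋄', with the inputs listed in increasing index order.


equal — both sides give u1 ⋄ u2 ⋄ u3 ⋄ u4


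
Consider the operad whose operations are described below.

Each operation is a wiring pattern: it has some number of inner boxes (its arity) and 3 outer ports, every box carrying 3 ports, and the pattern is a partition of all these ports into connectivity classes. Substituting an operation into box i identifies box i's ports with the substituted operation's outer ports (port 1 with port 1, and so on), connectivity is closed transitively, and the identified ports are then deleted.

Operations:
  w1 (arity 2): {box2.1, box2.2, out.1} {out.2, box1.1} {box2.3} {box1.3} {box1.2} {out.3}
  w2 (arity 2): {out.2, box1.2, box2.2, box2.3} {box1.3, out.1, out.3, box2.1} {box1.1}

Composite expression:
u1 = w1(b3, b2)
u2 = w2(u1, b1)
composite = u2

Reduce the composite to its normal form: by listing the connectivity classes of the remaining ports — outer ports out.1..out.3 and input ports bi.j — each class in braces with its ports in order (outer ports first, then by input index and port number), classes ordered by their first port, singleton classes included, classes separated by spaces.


{out.1, out.3, b1.1} {out.2, b1.2, b1.3, b3.1} {b2.1, b2.2} {b2.3} {b3.2} {b3.3}

Connectivity passes through glued w2-boundaries; trace each wire chain.
through w1, on inputs (b3, b2): {out.1, b2.1, b2.2} {out.2, b3.1} {out.3} {b2.3} {b3.2} {b3.3} (out.j = stage outer ports)
through w2, on inputs (b3, b2, b1): {out.1, out.3, b1.1} {out.2, b1.2, b1.3, b3.1} {b2.1, b2.2} {b2.3} {b3.2} {b3.3} (out.j = stage outer ports)


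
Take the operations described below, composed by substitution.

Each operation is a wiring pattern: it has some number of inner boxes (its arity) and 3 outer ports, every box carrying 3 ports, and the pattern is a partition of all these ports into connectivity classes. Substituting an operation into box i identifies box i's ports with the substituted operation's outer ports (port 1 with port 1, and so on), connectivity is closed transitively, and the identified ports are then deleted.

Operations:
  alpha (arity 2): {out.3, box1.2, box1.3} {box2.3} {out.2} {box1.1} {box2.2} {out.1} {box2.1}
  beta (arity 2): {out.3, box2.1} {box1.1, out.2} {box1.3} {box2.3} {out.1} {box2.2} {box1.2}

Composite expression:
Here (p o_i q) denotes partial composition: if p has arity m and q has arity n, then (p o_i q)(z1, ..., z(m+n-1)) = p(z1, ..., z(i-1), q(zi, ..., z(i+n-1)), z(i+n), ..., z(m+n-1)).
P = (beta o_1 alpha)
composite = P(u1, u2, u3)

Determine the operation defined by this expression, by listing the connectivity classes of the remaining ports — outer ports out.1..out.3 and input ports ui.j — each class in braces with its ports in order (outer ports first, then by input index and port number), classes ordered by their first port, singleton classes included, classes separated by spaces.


{out.1} {out.2} {out.3, u3.1} {u1.1} {u1.2, u1.3} {u2.1} {u2.2} {u2.3} {u3.2} {u3.3}

Two ports join when wires chain via beta-identified ports.
composing alpha on (u1, u2), with out.j its own outer ports: {out.1} {out.2} {out.3, u1.2, u1.3} {u1.1} {u2.1} {u2.2} {u2.3}
composing beta on (u1, u2, u3), with out.j its own outer ports: {out.1} {out.2} {out.3, u3.1} {u1.1} {u1.2, u1.3} {u2.1} {u2.2} {u2.3} {u3.2} {u3.3}


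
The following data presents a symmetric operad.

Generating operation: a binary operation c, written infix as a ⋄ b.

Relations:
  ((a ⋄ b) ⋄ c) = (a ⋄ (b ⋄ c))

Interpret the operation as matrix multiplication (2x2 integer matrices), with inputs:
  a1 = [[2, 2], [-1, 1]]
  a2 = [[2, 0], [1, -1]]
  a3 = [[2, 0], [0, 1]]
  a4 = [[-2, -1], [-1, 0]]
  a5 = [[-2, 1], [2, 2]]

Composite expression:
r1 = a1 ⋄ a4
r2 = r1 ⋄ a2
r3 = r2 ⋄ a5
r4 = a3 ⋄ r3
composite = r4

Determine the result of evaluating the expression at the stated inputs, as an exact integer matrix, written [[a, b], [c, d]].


[[64, -20], [-8, 1]]

(a1 ⋄ a4) = [[-6, -2], [1, 1]]
((a1 ⋄ a4) ⋄ a2) = [[-14, 2], [3, -1]]
(((a1 ⋄ a4) ⋄ a2) ⋄ a5) = [[32, -10], [-8, 1]]
(a3 ⋄ (((a1 ⋄ a4) ⋄ a2) ⋄ a5)) = [[64, -20], [-8, 1]]


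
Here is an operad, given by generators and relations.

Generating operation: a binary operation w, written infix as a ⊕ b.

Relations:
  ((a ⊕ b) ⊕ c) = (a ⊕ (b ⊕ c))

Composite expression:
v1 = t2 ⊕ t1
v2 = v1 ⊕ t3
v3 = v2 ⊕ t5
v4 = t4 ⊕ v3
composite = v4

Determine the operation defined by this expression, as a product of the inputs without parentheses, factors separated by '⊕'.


t4 ⊕ t2 ⊕ t1 ⊕ t3 ⊕ t5

All parenthesizations of w agree; list the t-inputs left to right.
(t2 ⊕ t1) flattens to t2 ⊕ t1
((t2 ⊕ t1) ⊕ t3) flattens to t2 ⊕ t1 ⊕ t3
(((t2 ⊕ t1) ⊕ t3) ⊕ t5) flattens to t2 ⊕ t1 ⊕ t3 ⊕ t5
(t4 ⊕ (((t2 ⊕ t1) ⊕ t3) ⊕ t5)) flattens to t4 ⊕ t2 ⊕ t1 ⊕ t3 ⊕ t5


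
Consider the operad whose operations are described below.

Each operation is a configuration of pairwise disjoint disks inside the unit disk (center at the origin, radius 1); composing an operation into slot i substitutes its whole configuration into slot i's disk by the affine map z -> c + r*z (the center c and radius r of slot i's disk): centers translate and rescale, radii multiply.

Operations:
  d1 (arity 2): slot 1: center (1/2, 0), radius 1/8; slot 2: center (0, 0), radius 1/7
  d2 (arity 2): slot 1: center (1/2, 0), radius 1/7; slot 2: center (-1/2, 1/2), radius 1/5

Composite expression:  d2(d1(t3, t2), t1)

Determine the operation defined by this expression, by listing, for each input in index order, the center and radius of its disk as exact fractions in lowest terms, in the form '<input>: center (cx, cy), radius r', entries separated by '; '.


t1: center (-1/2, 1/2), radius 1/5; t2: center (1/2, 0), radius 1/49; t3: center (4/7, 0), radius 1/56

Below d2, radii multiply path by path; the t-disk centers shift.
t3: after 2 affine steps, its disk has center (4/7, 0), radius 1/56
t2: after 2 affine steps, its disk has center (1/2, 0), radius 1/49
t1: after 1 affine step, its disk has center (-1/2, 1/2), radius 1/5


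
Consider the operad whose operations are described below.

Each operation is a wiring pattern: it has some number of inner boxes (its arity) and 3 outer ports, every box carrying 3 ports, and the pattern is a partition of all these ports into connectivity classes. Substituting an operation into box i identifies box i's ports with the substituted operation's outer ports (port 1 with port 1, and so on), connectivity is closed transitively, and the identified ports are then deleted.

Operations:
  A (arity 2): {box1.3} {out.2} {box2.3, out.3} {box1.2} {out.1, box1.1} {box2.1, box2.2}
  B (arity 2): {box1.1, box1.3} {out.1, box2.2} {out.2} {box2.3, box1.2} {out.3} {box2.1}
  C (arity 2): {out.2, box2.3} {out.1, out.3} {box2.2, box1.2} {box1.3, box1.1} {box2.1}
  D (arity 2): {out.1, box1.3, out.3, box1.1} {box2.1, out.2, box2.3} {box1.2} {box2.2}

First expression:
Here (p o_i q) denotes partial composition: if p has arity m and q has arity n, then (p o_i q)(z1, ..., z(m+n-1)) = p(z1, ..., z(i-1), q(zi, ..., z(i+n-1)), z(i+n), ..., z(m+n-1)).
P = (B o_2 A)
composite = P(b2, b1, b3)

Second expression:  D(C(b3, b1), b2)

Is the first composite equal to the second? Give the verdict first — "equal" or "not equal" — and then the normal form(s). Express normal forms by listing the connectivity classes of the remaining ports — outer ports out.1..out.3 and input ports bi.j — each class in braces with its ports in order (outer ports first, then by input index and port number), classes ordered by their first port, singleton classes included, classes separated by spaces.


The first expression, normalized: {out.1} {out.2} {out.3} {b1.1} {b1.2} {b1.3} {b2.1, b2.3} {b2.2, b3.3} {b3.1, b3.2}
The second expression, normalized: {out.1, out.3} {out.2, b2.1, b2.3} {b1.1} {b1.2, b3.2} {b1.3} {b2.2} {b3.1, b3.3}
Different reductions; not equal.

not equal — first {out.1} {out.2} {out.3} {b1.1} {b1.2} {b1.3} {b2.1, b2.3} {b2.2, b3.3} {b3.1, b3.2}, second {out.1, out.3} {out.2, b2.1, b2.3} {b1.1} {b1.2, b3.2} {b1.3} {b2.2} {b3.1, b3.3}


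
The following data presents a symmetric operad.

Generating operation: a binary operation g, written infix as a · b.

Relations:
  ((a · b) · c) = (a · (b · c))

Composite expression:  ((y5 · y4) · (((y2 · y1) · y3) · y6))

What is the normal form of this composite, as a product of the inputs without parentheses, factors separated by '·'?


y5 · y4 · y2 · y1 · y3 · y6

Every regrouping of g is equal, so read the y-inputs in written order.
(y5 · y4) reduces to y5 · y4
(y2 · y1) reduces to y2 · y1
((y2 · y1) · y3) reduces to y2 · y1 · y3
(((y2 · y1) · y3) · y6) reduces to y2 · y1 · y3 · y6
((y5 · y4) · (((y2 · y1) · y3) · y6)) reduces to y5 · y4 · y2 · y1 · y3 · y6


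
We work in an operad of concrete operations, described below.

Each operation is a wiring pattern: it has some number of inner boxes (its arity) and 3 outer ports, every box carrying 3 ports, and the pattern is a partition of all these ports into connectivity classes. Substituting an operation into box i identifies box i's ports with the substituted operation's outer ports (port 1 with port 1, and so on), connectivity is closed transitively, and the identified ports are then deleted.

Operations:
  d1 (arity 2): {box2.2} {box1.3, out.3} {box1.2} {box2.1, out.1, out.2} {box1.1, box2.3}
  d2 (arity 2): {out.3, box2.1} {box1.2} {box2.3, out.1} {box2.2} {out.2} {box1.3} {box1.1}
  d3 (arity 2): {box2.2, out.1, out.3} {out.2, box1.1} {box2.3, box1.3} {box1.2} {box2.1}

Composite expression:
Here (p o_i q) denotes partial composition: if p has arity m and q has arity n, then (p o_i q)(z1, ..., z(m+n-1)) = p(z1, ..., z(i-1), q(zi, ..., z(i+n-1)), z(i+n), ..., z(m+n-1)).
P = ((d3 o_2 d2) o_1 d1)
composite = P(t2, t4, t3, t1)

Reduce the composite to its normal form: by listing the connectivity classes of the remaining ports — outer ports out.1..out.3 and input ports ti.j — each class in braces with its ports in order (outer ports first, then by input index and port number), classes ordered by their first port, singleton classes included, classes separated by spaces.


After gluing at d3, chains via deleted ports link the t-ports.
stage d1: inputs (t2, t4), connectivity {out.1, out.2, t4.1} {out.3, t2.3} {t2.1, t4.3} {t2.2} {t4.2}, out.j its boundary
stage d2: inputs (t3, t1), connectivity {out.1, t1.3} {out.2} {out.3, t1.1} {t1.2} {t3.1} {t3.2} {t3.3}, out.j its boundary
stage d3: inputs (t2, t4, t3, t1), connectivity {out.1, out.3} {out.2, t4.1} {t1.1, t2.3} {t1.2} {t1.3} {t2.1, t4.3} {t2.2} {t3.1} {t3.2} {t3.3} {t4.2}, out.j its boundary

{out.1, out.3} {out.2, t4.1} {t1.1, t2.3} {t1.2} {t1.3} {t2.1, t4.3} {t2.2} {t3.1} {t3.2} {t3.3} {t4.2}


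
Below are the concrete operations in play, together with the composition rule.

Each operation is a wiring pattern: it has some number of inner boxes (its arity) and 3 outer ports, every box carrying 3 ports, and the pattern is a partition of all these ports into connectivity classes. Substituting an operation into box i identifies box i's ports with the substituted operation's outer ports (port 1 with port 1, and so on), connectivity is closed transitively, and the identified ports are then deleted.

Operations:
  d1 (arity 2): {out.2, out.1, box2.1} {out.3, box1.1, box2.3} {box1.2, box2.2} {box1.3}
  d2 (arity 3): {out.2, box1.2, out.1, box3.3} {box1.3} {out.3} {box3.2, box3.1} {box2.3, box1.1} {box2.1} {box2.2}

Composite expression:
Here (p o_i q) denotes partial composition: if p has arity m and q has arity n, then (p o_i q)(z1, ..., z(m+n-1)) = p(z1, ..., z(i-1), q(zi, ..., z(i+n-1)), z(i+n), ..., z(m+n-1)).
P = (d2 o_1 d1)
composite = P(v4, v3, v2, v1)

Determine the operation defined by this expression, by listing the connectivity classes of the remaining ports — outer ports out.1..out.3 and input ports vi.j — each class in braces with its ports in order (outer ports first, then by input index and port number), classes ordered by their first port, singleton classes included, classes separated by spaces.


{out.1, out.2, v1.3, v2.3, v3.1} {out.3} {v1.1, v1.2} {v2.1} {v2.2} {v3.2, v4.2} {v3.3, v4.1} {v4.3}


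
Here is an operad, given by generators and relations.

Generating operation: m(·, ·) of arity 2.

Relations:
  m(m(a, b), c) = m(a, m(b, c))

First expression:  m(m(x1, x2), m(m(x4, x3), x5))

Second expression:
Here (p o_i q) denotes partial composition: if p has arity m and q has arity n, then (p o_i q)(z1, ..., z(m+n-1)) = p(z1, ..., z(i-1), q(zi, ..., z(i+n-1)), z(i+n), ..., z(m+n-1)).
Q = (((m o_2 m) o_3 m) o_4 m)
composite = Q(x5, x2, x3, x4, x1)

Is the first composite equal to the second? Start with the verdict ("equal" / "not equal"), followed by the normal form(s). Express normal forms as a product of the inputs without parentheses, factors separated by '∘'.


not equal; the first gives x1 ∘ x2 ∘ x4 ∘ x3 ∘ x5 and the second x5 ∘ x2 ∘ x3 ∘ x4 ∘ x1

In normal form, the first expression is x1 ∘ x2 ∘ x4 ∘ x3 ∘ x5
In normal form, the second expression is x5 ∘ x2 ∘ x3 ∘ x4 ∘ x1
Different reductions; not equal.


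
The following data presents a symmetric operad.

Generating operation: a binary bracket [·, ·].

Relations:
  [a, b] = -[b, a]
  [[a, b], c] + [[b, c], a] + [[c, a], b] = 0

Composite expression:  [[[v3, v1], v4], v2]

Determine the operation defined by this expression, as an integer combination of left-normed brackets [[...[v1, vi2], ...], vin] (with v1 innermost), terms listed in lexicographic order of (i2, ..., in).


-[[[v1, v3], v4], v2]

Expand each bracket as ab - ba; the v1-initial words give the coefficients.
Composite bracket: [[[v3, v1], v4], v2]
The bracket unfolds into 8 signed words via [a, b] = ab - ba (2^3 = 8).
Collect the words opening with v1:
  v1v3v4v2 (sign -1) contributes -[[[v1, v3], v4], v2]


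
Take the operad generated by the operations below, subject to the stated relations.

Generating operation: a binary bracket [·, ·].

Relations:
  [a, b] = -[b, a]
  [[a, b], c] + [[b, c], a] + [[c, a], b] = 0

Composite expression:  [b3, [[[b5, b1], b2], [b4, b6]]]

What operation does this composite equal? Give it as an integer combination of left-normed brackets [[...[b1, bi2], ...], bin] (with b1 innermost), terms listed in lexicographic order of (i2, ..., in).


[[[[[b1, b5], b2], b4], b6], b3] - [[[[[b1, b5], b2], b6], b4], b3]


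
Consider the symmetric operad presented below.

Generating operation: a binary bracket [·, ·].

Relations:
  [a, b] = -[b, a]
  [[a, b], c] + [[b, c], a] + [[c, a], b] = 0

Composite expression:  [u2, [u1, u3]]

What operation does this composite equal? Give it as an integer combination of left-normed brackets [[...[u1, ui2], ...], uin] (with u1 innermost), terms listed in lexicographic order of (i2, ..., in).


-[[u1, u3], u2]

Expand each bracket as ab - ba; the u1-initial words give the coefficients.
Composite bracket: [u2, [u1, u3]]
Each bracket splits as ab - ba, giving 4 signed words (2^2 = 4).
Coefficients come from the u1-initial words:
  sign of u1u3u2 is -1, so it contributes -[[u1, u3], u2]


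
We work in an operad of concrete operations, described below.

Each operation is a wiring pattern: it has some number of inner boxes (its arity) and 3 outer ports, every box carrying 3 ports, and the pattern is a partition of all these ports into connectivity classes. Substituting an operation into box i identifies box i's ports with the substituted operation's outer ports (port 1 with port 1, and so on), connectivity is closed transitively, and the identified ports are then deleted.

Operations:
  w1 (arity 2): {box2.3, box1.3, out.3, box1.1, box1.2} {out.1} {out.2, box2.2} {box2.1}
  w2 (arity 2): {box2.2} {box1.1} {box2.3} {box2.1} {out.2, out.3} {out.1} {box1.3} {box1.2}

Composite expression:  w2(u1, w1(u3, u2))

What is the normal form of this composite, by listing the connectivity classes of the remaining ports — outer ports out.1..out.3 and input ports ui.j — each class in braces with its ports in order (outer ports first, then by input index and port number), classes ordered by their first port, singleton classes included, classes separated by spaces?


{out.1} {out.2, out.3} {u1.1} {u1.2} {u1.3} {u2.1} {u2.2} {u2.3, u3.1, u3.2, u3.3}

Substituting into w2 glues patterns; closure does the rest.
composing w1 on (u3, u2), with out.j its own outer ports: {out.1} {out.2, u2.2} {out.3, u2.3, u3.1, u3.2, u3.3} {u2.1}
composing w2 on (u1, u3, u2), with out.j its own outer ports: {out.1} {out.2, out.3} {u1.1} {u1.2} {u1.3} {u2.1} {u2.2} {u2.3, u3.1, u3.2, u3.3}


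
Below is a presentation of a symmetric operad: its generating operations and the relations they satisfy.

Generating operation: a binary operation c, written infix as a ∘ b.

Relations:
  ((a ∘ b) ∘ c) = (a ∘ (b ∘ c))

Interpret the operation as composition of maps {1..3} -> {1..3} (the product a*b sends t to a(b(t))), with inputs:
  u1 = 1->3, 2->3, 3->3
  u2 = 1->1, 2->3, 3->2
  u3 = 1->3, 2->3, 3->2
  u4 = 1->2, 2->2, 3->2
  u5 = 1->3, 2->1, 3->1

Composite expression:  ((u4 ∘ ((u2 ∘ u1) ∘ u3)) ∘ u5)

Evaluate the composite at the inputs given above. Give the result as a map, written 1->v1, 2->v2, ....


1->2, 2->2, 3->2

(u2 ∘ u1) = 1->2, 2->2, 3->2
((u2 ∘ u1) ∘ u3) = 1->2, 2->2, 3->2
(u4 ∘ ((u2 ∘ u1) ∘ u3)) = 1->2, 2->2, 3->2
((u4 ∘ ((u2 ∘ u1) ∘ u3)) ∘ u5) = 1->2, 2->2, 3->2


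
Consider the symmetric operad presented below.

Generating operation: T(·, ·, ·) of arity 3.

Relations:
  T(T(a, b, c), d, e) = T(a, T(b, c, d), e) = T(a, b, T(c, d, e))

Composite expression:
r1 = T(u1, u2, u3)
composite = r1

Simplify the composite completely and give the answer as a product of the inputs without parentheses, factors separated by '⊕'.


Key point: T is associative — brackets drop, the u-order remains.
T(u1, u2, u3) unparenthesizes to u1 ⊕ u2 ⊕ u3

u1 ⊕ u2 ⊕ u3


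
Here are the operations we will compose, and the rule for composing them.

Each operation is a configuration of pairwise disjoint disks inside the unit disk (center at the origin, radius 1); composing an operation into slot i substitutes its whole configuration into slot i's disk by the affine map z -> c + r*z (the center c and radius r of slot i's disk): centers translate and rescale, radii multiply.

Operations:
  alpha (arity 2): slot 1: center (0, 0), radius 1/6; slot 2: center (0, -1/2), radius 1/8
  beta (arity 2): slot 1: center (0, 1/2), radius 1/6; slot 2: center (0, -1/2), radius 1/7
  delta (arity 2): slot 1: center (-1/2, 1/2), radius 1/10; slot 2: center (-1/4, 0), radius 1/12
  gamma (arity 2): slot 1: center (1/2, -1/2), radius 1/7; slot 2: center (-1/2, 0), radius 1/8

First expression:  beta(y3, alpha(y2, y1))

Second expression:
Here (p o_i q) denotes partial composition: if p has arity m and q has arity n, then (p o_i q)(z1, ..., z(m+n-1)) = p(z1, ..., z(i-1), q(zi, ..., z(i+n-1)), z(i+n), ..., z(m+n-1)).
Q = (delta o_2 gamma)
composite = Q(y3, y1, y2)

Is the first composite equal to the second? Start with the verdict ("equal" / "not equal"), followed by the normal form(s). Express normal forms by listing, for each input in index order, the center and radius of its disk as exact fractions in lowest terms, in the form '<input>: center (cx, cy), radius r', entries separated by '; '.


not equal; first: y1: center (0, -4/7), radius 1/56; y2: center (0, -1/2), radius 1/42; y3: center (0, 1/2), radius 1/6; second: y1: center (-5/24, -1/24), radius 1/84; y2: center (-7/24, 0), radius 1/96; y3: center (-1/2, 1/2), radius 1/10

The first composite normalizes to y1: center (0, -4/7), radius 1/56; y2: center (0, -1/2), radius 1/42; y3: center (0, 1/2), radius 1/6
The second composite normalizes to y1: center (-5/24, -1/24), radius 1/84; y2: center (-7/24, 0), radius 1/96; y3: center (-1/2, 1/2), radius 1/10
Distinct normal forms: not equal.


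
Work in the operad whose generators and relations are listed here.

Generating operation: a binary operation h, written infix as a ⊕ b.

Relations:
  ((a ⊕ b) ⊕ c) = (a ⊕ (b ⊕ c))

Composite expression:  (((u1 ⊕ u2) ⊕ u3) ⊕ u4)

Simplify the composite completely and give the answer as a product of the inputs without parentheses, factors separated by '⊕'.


u1 ⊕ u2 ⊕ u3 ⊕ u4

All parenthesizations of h agree; list the u-inputs left to right.
(u1 ⊕ u2) flattens to u1 ⊕ u2
((u1 ⊕ u2) ⊕ u3) flattens to u1 ⊕ u2 ⊕ u3
(((u1 ⊕ u2) ⊕ u3) ⊕ u4) flattens to u1 ⊕ u2 ⊕ u3 ⊕ u4


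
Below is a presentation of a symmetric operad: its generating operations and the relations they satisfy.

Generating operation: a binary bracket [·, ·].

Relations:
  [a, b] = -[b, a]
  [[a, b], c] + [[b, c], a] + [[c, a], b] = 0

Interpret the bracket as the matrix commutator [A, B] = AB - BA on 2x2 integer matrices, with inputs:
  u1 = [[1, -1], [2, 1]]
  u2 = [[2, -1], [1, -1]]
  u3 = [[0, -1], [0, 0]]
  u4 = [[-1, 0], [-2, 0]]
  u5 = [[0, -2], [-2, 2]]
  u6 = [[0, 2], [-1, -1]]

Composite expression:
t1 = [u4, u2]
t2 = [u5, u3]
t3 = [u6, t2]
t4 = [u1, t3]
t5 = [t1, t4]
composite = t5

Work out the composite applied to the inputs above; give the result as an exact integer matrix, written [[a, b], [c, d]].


[u4, u2] = [[-2, 1], [-5, 2]]
[u5, u3] = [[-2, 2], [0, 2]]
[u6, [u5, u3]] = [[2, 10], [4, -2]]
[u1, [u6, [u5, u3]]] = [[-24, 4], [8, 24]]
[[u4, u2], [u1, [u6, [u5, u3]]]] = [[28, 32], [272, -28]]

[[28, 32], [272, -28]]


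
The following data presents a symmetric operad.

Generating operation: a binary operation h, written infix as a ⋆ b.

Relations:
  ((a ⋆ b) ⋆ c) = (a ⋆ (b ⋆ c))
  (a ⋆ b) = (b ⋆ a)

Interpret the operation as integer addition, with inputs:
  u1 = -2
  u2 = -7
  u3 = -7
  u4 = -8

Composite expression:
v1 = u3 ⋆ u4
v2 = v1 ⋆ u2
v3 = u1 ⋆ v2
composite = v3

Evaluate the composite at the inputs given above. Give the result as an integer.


-24

(u3 ⋆ u4) = -15
((u3 ⋆ u4) ⋆ u2) = -22
(u1 ⋆ ((u3 ⋆ u4) ⋆ u2)) = -24


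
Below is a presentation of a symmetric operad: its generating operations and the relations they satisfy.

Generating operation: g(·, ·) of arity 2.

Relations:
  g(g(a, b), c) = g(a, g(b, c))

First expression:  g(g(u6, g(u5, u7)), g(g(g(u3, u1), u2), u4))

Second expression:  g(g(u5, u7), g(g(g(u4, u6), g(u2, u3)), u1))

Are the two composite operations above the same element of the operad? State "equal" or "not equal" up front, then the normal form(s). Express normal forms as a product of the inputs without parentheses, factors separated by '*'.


Normal form of the first expression: u6 * u5 * u7 * u3 * u1 * u2 * u4
Normal form of the second expression: u5 * u7 * u4 * u6 * u2 * u3 * u1
No match — not equal.

not equal — first u6 * u5 * u7 * u3 * u1 * u2 * u4, second u5 * u7 * u4 * u6 * u2 * u3 * u1


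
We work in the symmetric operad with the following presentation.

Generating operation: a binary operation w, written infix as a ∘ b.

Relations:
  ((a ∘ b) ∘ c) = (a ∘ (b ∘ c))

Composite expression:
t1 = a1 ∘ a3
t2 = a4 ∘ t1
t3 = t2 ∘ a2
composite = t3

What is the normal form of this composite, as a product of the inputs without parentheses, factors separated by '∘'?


a4 ∘ a1 ∘ a3 ∘ a2

Under associativity of w, the answer is the a's in reading order.
(a1 ∘ a3) linearizes to a1 ∘ a3
(a4 ∘ (a1 ∘ a3)) linearizes to a4 ∘ a1 ∘ a3
((a4 ∘ (a1 ∘ a3)) ∘ a2) linearizes to a4 ∘ a1 ∘ a3 ∘ a2


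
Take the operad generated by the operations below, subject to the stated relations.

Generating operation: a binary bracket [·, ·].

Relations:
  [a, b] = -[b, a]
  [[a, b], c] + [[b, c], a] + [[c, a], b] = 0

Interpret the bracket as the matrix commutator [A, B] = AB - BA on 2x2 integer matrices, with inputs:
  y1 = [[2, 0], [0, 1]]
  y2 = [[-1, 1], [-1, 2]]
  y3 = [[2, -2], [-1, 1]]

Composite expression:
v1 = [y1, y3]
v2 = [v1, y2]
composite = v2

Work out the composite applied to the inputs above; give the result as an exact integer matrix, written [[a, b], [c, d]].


[[1, -6], [-3, -1]]

[y1, y3] = [[0, -2], [1, 0]]
[[y1, y3], y2] = [[1, -6], [-3, -1]]


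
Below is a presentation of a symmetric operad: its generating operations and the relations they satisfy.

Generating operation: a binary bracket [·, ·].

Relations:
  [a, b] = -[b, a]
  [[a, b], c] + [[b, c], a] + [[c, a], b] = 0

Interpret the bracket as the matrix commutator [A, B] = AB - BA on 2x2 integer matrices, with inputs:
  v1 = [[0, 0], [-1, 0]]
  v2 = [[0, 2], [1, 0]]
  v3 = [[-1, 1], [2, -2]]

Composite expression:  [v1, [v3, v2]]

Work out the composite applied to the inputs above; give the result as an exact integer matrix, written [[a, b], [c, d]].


[[2, 0], [6, -2]]

[v3, v2] = [[-3, 2], [-1, 3]]
[v1, [v3, v2]] = [[2, 0], [6, -2]]


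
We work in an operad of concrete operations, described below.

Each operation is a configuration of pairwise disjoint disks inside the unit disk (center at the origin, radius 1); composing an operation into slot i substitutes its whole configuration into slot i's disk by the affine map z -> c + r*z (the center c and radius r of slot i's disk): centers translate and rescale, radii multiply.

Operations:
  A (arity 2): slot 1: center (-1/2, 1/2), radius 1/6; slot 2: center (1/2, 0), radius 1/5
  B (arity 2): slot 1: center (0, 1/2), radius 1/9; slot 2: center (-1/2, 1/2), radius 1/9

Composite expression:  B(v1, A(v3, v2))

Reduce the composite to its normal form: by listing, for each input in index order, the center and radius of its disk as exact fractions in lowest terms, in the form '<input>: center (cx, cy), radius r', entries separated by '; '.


v1: center (0, 1/2), radius 1/9; v2: center (-4/9, 1/2), radius 1/45; v3: center (-5/9, 5/9), radius 1/54

Each v-disk chains the slot maps above it in B; radii multiply.
input v1: composing its 1 substitution step yields center (0, 1/2), radius 1/9
input v3: composing its 2 substitution steps yields center (-5/9, 5/9), radius 1/54
input v2: composing its 2 substitution steps yields center (-4/9, 1/2), radius 1/45


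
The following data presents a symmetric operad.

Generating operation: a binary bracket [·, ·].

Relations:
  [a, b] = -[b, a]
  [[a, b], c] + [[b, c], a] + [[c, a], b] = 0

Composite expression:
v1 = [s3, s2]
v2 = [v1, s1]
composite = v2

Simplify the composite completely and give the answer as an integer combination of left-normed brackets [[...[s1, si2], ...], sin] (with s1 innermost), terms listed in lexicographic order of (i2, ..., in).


[[s1, s2], s3] - [[s1, s3], s2]

Skip Jacobi rewriting: expand, keep s1-initial words, read off terms.
Composite bracket: [[s3, s2], s1]
Expanding via [a, b] = ab - ba: 4 signed words (2^2 = 4).
Coefficients come from the s1-initial words:
  sign of s1s2s3 is +1, so it contributes +[[s1, s2], s3]
  sign of s1s3s2 is -1, so it contributes -[[s1, s3], s2]
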